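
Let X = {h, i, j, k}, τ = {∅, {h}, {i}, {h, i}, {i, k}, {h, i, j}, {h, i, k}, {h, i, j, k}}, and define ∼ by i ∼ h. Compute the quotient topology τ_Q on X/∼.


X/∼ = {[h=i], [j], [k]}; |τ_Q| = 5.

Equivalence classes: [h=i], [j], [k].
Quotient map π: X → X/∼ sends h ↦ [h=i], i ↦ [h=i], j ↦ [j], k ↦ [k].
For each subset V ⊆ X/∼, compute π^{-1}(V) ⊆ X and check whether π^{-1}(V) ∈ τ. V is open in τ_Q iff π^{-1}(V) ∈ τ.
  V = {}: π^{-1}(V) = ∅ ∈ τ ✓.
  V = {[h=i]}: π^{-1}(V) = {h, i} ∈ τ ✓.
  V = {[j]}: π^{-1}(V) = {j} ∉ τ ✗.
  V = {[h=i], [j]}: π^{-1}(V) = {h, i, j} ∈ τ ✓.
  V = {[k]}: π^{-1}(V) = {k} ∉ τ ✗.
  V = {[h=i], [k]}: π^{-1}(V) = {h, i, k} ∈ τ ✓.
  V = {[j], [k]}: π^{-1}(V) = {j, k} ∉ τ ✗.
  V = {[h=i], [j], [k]}: π^{-1}(V) = {h, i, j, k} ∈ τ ✓.
Open sets in the quotient: τ_Q = {{}, {[h=i]}, {[h=i], [j]}, {[h=i], [k]}, {[h=i], [j], [k]}} (5 elements).


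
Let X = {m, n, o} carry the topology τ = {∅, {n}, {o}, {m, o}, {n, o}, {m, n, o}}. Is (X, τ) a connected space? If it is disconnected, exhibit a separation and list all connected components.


(X, τ) is disconnected; components = [{n}, {m, o}].

Find clopen sets (U ∈ τ with X ∖ U ∈ τ):
  U = ∅, X ∖ U = {m, n, o} — both open, so U is clopen.
  U = {n}, X ∖ U = {m, o} — both open, so U is clopen.
  U = {m, o}, X ∖ U = {n} — both open, so U is clopen.
  U = {m, n, o}, X ∖ U = ∅ — both open, so U is clopen.
Nontrivial clopen(s) exist: e.g. {n}. So (X, τ) is disconnected.
Compute connected components by grouping points that agree on all clopens:
  component: {n}
  component: {m, o}


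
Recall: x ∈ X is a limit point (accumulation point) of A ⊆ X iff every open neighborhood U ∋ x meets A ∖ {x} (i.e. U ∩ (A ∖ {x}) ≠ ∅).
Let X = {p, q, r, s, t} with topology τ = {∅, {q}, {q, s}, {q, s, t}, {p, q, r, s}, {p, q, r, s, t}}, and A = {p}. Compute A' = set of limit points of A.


A' = {r}

For each x ∈ X, list the open sets U ∈ τ with x ∈ U, then check whether U ∩ (A ∖ {x}) ≠ ∅ for every such U.
  x = p: open {p, q, r, s} ∋ x has {p, q, r, s} ∩ (A ∖ {p}) = ∅, so x is NOT a limit point.
  x = q: open {q} ∋ x has {q} ∩ (A ∖ {q}) = ∅, so x is NOT a limit point.
  x = r: opens ∋ x are {p, q, r, s}, {p, q, r, s, t}; each meets A ∖ {r}, so x IS a limit point.
  x = s: open {q, s} ∋ x has {q, s} ∩ (A ∖ {s}) = ∅, so x is NOT a limit point.
  x = t: open {q, s, t} ∋ x has {q, s, t} ∩ (A ∖ {t}) = ∅, so x is NOT a limit point.
Collecting: A' = {r}.


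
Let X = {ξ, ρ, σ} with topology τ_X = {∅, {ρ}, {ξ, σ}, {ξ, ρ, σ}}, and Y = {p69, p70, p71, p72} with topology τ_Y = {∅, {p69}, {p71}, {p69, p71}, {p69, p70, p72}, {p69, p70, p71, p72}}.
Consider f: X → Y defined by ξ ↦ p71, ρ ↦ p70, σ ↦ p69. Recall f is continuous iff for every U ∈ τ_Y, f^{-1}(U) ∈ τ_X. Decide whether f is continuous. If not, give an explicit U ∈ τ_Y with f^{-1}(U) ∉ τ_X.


f is NOT continuous.

Compute f^{-1}(U) for each U ∈ τ_Y:
  U = ∅: f^{-1}(U) = ∅ ∈ τ_X ✓.
  U = {p69}: f^{-1}(U) = {σ} ∉ τ_X ✗.
  U = {p71}: f^{-1}(U) = {ξ} ∉ τ_X ✗.
  U = {p69, p71}: f^{-1}(U) = {ξ, σ} ∈ τ_X ✓.
  U = {p69, p70, p72}: f^{-1}(U) = {ρ, σ} ∉ τ_X ✗.
  U = {p69, p70, p71, p72}: f^{-1}(U) = {ξ, ρ, σ} ∈ τ_X ✓.
Found U = {p69} with f^{-1}(U) = {σ} not in τ_X. Therefore f is NOT continuous.


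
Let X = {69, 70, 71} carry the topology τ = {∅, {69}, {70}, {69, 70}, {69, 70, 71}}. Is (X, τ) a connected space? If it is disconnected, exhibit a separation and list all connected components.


(X, τ) is connected.

Find clopen sets (U ∈ τ with X ∖ U ∈ τ):
  U = ∅, X ∖ U = {69, 70, 71} — both open, so U is clopen.
  U = {69, 70, 71}, X ∖ U = ∅ — both open, so U is clopen.
Only trivial clopens (∅ and X) exist, so (X, τ) is connected.
Compute connected components by grouping points that agree on all clopens:
  component: {69, 70, 71}


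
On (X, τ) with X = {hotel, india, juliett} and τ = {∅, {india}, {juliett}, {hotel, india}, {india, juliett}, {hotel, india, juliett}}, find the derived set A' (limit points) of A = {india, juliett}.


A' = {hotel}

For each x ∈ X, list the open sets U ∈ τ with x ∈ U, then check whether U ∩ (A ∖ {x}) ≠ ∅ for every such U.
  x = hotel: opens ∋ x are {hotel, india}, {hotel, india, juliett}; each meets A ∖ {hotel}, so x IS a limit point.
  x = india: open {india} ∋ x has {india} ∩ (A ∖ {india}) = ∅, so x is NOT a limit point.
  x = juliett: open {juliett} ∋ x has {juliett} ∩ (A ∖ {juliett}) = ∅, so x is NOT a limit point.
Collecting: A' = {hotel}.


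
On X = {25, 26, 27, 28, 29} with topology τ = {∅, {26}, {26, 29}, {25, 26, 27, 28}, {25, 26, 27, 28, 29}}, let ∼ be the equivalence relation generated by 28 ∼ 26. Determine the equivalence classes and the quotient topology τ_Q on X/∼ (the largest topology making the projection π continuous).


X/∼ = {[25], [26=28], [27], [29]}; |τ_Q| = 3.

Equivalence classes: [25], [26=28], [27], [29].
Quotient map π: X → X/∼ sends 25 ↦ [25], 26 ↦ [26=28], 27 ↦ [27], 28 ↦ [26=28], 29 ↦ [29].
For each subset V ⊆ X/∼, compute π^{-1}(V) ⊆ X and check whether π^{-1}(V) ∈ τ. V is open in τ_Q iff π^{-1}(V) ∈ τ.
  V = {}: π^{-1}(V) = ∅ ∈ τ ✓.
  V = {[25]}: π^{-1}(V) = {25} ∉ τ ✗.
  V = {[26=28]}: π^{-1}(V) = {26, 28} ∉ τ ✗.
  V = {[25], [26=28]}: π^{-1}(V) = {25, 26, 28} ∉ τ ✗.
  V = {[27]}: π^{-1}(V) = {27} ∉ τ ✗.
  V = {[25], [27]}: π^{-1}(V) = {25, 27} ∉ τ ✗.
  V = {[26=28], [27]}: π^{-1}(V) = {26, 27, 28} ∉ τ ✗.
  V = {[25], [26=28], [27]}: π^{-1}(V) = {25, 26, 27, 28} ∈ τ ✓.
  V = {[29]}: π^{-1}(V) = {29} ∉ τ ✗.
  V = {[25], [29]}: π^{-1}(V) = {25, 29} ∉ τ ✗.
  V = {[26=28], [29]}: π^{-1}(V) = {26, 28, 29} ∉ τ ✗.
  V = {[25], [26=28], [29]}: π^{-1}(V) = {25, 26, 28, 29} ∉ τ ✗.
  V = {[27], [29]}: π^{-1}(V) = {27, 29} ∉ τ ✗.
  V = {[25], [27], [29]}: π^{-1}(V) = {25, 27, 29} ∉ τ ✗.
  V = {[26=28], [27], [29]}: π^{-1}(V) = {26, 27, 28, 29} ∉ τ ✗.
  V = {[25], [26=28], [27], [29]}: π^{-1}(V) = {25, 26, 27, 28, 29} ∈ τ ✓.
Open sets in the quotient: τ_Q = {{}, {[25], [26=28], [27]}, {[25], [26=28], [27], [29]}} (3 elements).


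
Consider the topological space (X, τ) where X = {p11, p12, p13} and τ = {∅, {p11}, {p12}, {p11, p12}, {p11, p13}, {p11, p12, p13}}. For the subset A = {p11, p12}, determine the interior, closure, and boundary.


int(A) = {p11, p12}, cl(A) = {p11, p12, p13}, ∂A = {p13}.

Closed sets in (X, τ) are complements of opens:
  closed(X, τ) = {∅, {p12}, {p13}, {p11, p13}, {p12, p13}, {p11, p12, p13}}.
int(A) = ⋃ {U ∈ τ : U ⊆ A}. Opens contained in A: ∅, {p11}, {p12}, {p11, p12}.
Taking the union of these: int(A) = {p11, p12}.
cl(A) = ⋂ {C closed : A ⊆ C}. Closed sets containing A: {p11, p12, p13}.
Intersecting these: cl(A) = {p11, p12, p13}.
∂A = cl(A) ∖ int(A) = {p11, p12, p13} ∖ {p11, p12} = {p13}.


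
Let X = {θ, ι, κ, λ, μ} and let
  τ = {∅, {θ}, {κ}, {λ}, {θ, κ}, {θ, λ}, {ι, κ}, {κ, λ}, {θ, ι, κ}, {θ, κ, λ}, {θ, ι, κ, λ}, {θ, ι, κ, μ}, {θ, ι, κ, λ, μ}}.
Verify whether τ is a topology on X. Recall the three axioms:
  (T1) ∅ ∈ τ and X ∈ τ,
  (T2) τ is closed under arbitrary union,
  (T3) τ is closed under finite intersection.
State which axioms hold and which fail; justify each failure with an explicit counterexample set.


τ is NOT a topology on X.

Axiom (T1): ∅ ∈ τ? Yes; X ∈ τ? Yes.
Axiom (T2/T3): check pairwise unions and intersections of members of τ.
Counterexample for (T2): {λ} ∪ {ι, κ} = {ι, κ, λ} ∉ τ. Therefore τ is NOT a topology.


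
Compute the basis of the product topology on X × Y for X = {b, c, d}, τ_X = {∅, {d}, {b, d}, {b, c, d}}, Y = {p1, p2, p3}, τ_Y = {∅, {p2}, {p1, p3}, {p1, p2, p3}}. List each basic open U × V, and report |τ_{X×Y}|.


Basis B = {∅ × ∅, {d} × {p2}, {b, d} × {p2}, {d} × {p1, p3}, {b, c, d} × {p2}, {d} × {p1, p2, p3}, {b, d} × {p1, p3}, {b, d} × {p1, p2, p3}, {b, c, d} × {p1, p3}, {b, c, d} × {p1, p2, p3}}; |τ_{X×Y}| = 16.

Enumerate products U × V with U ∈ τ_X, V ∈ τ_Y (deduplicated):
  ∅ × ∅ = {} (∅)
  {d} × {p2} = {(d,p2)}
  {b, d} × {p2} = {(b,p2), (d,p2)}
  {d} × {p1, p3} = {(d,p1), (d,p3)}
  {b, c, d} × {p2} = {(b,p2), (c,p2), (d,p2)}
  {d} × {p1, p2, p3} = {(d,p1), (d,p2), (d,p3)}
  {b, d} × {p1, p3} = {(b,p1), (b,p3), (d,p1), (d,p3)}
  {b, d} × {p1, p2, p3} = {(b,p1), (b,p2), (b,p3), (d,p1), (d,p2), (d,p3)}
  {b, c, d} × {p1, p3} = {(b,p1), (b,p3), (c,p1), (c,p3), (d,p1), (d,p3)}
  {b, c, d} × {p1, p2, p3} = {(b,p1), (b,p2), (b,p3), (c,p1), (c,p2), (c,p3), (d,p1), (d,p2), (d,p3)}
These 10 distinct sets form the basis B.
Close under arbitrary unions to get τ_{X×Y}; counting gives |τ_{X×Y}| = 16.


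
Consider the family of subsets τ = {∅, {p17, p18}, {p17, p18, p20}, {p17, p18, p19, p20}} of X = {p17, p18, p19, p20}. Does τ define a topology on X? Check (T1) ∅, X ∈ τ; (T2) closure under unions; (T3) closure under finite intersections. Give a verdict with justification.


τ IS a topology on X.

Axiom (T1): ∅ ∈ τ? Yes; X ∈ τ? Yes.
Axiom (T2/T3): check pairwise unions and intersections of members of τ.
All pairwise intersections and unions checked — each lies in τ. Therefore τ satisfies (T1), (T2), (T3): it IS a topology on X.


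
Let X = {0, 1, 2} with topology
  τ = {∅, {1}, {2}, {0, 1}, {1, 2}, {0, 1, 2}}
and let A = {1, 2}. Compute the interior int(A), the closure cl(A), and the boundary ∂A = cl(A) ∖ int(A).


int(A) = {1, 2}, cl(A) = {0, 1, 2}, ∂A = {0}.

Closed sets in (X, τ) are complements of opens:
  closed(X, τ) = {∅, {0}, {2}, {0, 1}, {0, 2}, {0, 1, 2}}.
int(A) = ⋃ {U ∈ τ : U ⊆ A}. Opens contained in A: ∅, {1}, {2}, {1, 2}.
Taking the union of these: int(A) = {1, 2}.
cl(A) = ⋂ {C closed : A ⊆ C}. Closed sets containing A: {0, 1, 2}.
Intersecting these: cl(A) = {0, 1, 2}.
∂A = cl(A) ∖ int(A) = {0, 1, 2} ∖ {1, 2} = {0}.


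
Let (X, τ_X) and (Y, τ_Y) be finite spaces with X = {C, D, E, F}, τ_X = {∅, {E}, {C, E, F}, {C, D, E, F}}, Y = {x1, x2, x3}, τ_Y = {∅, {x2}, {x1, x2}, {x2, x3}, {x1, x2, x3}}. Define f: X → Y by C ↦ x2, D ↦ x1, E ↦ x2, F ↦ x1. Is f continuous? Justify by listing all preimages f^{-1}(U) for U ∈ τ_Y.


f is NOT continuous.

Compute f^{-1}(U) for each U ∈ τ_Y:
  U = ∅: f^{-1}(U) = ∅ ∈ τ_X ✓.
  U = {x2}: f^{-1}(U) = {C, E} ∉ τ_X ✗.
  U = {x1, x2}: f^{-1}(U) = {C, D, E, F} ∈ τ_X ✓.
  U = {x2, x3}: f^{-1}(U) = {C, E} ∉ τ_X ✗.
  U = {x1, x2, x3}: f^{-1}(U) = {C, D, E, F} ∈ τ_X ✓.
Found U = {x2} with f^{-1}(U) = {C, E} not in τ_X. Therefore f is NOT continuous.


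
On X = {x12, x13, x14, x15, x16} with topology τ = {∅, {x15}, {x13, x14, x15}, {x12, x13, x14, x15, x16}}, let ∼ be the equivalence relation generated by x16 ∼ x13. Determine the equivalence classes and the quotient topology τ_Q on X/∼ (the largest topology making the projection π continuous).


X/∼ = {[x12], [x13=x16], [x14], [x15]}; |τ_Q| = 3.

Equivalence classes: [x12], [x13=x16], [x14], [x15].
Quotient map π: X → X/∼ sends x12 ↦ [x12], x13 ↦ [x13=x16], x14 ↦ [x14], x15 ↦ [x15], x16 ↦ [x13=x16].
For each subset V ⊆ X/∼, compute π^{-1}(V) ⊆ X and check whether π^{-1}(V) ∈ τ. V is open in τ_Q iff π^{-1}(V) ∈ τ.
  V = {}: π^{-1}(V) = ∅ ∈ τ ✓.
  V = {[x12]}: π^{-1}(V) = {x12} ∉ τ ✗.
  V = {[x13=x16]}: π^{-1}(V) = {x13, x16} ∉ τ ✗.
  V = {[x12], [x13=x16]}: π^{-1}(V) = {x12, x13, x16} ∉ τ ✗.
  V = {[x14]}: π^{-1}(V) = {x14} ∉ τ ✗.
  V = {[x12], [x14]}: π^{-1}(V) = {x12, x14} ∉ τ ✗.
  V = {[x13=x16], [x14]}: π^{-1}(V) = {x13, x14, x16} ∉ τ ✗.
  V = {[x12], [x13=x16], [x14]}: π^{-1}(V) = {x12, x13, x14, x16} ∉ τ ✗.
  V = {[x15]}: π^{-1}(V) = {x15} ∈ τ ✓.
  V = {[x12], [x15]}: π^{-1}(V) = {x12, x15} ∉ τ ✗.
  V = {[x13=x16], [x15]}: π^{-1}(V) = {x13, x15, x16} ∉ τ ✗.
  V = {[x12], [x13=x16], [x15]}: π^{-1}(V) = {x12, x13, x15, x16} ∉ τ ✗.
  V = {[x14], [x15]}: π^{-1}(V) = {x14, x15} ∉ τ ✗.
  V = {[x12], [x14], [x15]}: π^{-1}(V) = {x12, x14, x15} ∉ τ ✗.
  V = {[x13=x16], [x14], [x15]}: π^{-1}(V) = {x13, x14, x15, x16} ∉ τ ✗.
  V = {[x12], [x13=x16], [x14], [x15]}: π^{-1}(V) = {x12, x13, x14, x15, x16} ∈ τ ✓.
Open sets in the quotient: τ_Q = {{}, {[x15]}, {[x12], [x13=x16], [x14], [x15]}} (3 elements).


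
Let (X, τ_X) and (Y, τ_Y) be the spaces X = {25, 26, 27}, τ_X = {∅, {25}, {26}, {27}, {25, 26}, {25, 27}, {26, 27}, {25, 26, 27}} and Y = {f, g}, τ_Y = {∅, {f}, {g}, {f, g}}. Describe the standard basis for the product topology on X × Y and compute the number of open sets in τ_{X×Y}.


Basis B = {∅ × ∅, {25} × {f}, {25} × {g}, {26} × {f}, {26} × {g}, {27} × {f}, {27} × {g}, {25} × {f, g}, {25, 26} × {f}, {25, 27} × {f}, {25, 26} × {g}, {25, 27} × {g}, {26} × {f, g}, {26, 27} × {f}, {26, 27} × {g}, {27} × {f, g}, {25, 26, 27} × {f}, {25, 26, 27} × {g}, {25, 26} × {f, g}, {25, 27} × {f, g}, {26, 27} × {f, g}, {25, 26, 27} × {f, g}}; |τ_{X×Y}| = 64.

Enumerate products U × V with U ∈ τ_X, V ∈ τ_Y (deduplicated):
  ∅ × ∅ = {} (∅)
  {25} × {f} = {(25,f)}
  {25} × {g} = {(25,g)}
  {26} × {f} = {(26,f)}
  {26} × {g} = {(26,g)}
  {27} × {f} = {(27,f)}
  {27} × {g} = {(27,g)}
  {25} × {f, g} = {(25,f), (25,g)}
  {25, 26} × {f} = {(25,f), (26,f)}
  {25, 27} × {f} = {(25,f), (27,f)}
  {25, 26} × {g} = {(25,g), (26,g)}
  {25, 27} × {g} = {(25,g), (27,g)}
  {26} × {f, g} = {(26,f), (26,g)}
  {26, 27} × {f} = {(26,f), (27,f)}
  {26, 27} × {g} = {(26,g), (27,g)}
  {27} × {f, g} = {(27,f), (27,g)}
  {25, 26, 27} × {f} = {(25,f), (26,f), (27,f)}
  {25, 26, 27} × {g} = {(25,g), (26,g), (27,g)}
  {25, 26} × {f, g} = {(25,f), (25,g), (26,f), (26,g)}
  {25, 27} × {f, g} = {(25,f), (25,g), (27,f), (27,g)}
  {26, 27} × {f, g} = {(26,f), (26,g), (27,f), (27,g)}
  {25, 26, 27} × {f, g} = {(25,f), (25,g), (26,f), (26,g), (27,f), (27,g)}
These 22 distinct sets form the basis B.
Close under arbitrary unions to get τ_{X×Y}; counting gives |τ_{X×Y}| = 64.


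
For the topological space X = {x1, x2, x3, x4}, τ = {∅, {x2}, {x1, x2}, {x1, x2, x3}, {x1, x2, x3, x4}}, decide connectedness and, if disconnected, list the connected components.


(X, τ) is connected.

Find clopen sets (U ∈ τ with X ∖ U ∈ τ):
  U = ∅, X ∖ U = {x1, x2, x3, x4} — both open, so U is clopen.
  U = {x1, x2, x3, x4}, X ∖ U = ∅ — both open, so U is clopen.
Only trivial clopens (∅ and X) exist, so (X, τ) is connected.
Compute connected components by grouping points that agree on all clopens:
  component: {x1, x2, x3, x4}


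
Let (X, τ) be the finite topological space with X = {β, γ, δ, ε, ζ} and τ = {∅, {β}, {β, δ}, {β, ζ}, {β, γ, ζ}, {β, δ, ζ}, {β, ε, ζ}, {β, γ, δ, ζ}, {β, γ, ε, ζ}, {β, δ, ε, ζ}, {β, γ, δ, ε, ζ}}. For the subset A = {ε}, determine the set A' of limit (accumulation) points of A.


A' = ∅

For each x ∈ X, list the open sets U ∈ τ with x ∈ U, then check whether U ∩ (A ∖ {x}) ≠ ∅ for every such U.
  x = β: open {β} ∋ x has {β} ∩ (A ∖ {β}) = ∅, so x is NOT a limit point.
  x = γ: open {β, γ, ζ} ∋ x has {β, γ, ζ} ∩ (A ∖ {γ}) = ∅, so x is NOT a limit point.
  x = δ: open {β, δ} ∋ x has {β, δ} ∩ (A ∖ {δ}) = ∅, so x is NOT a limit point.
  x = ε: open {β, ε, ζ} ∋ x has {β, ε, ζ} ∩ (A ∖ {ε}) = ∅, so x is NOT a limit point.
  x = ζ: open {β, ζ} ∋ x has {β, ζ} ∩ (A ∖ {ζ}) = ∅, so x is NOT a limit point.
Collecting: A' = ∅.


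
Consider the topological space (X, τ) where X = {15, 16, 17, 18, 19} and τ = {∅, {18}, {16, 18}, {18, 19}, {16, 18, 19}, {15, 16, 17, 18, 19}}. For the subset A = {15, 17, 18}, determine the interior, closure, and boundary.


int(A) = {18}, cl(A) = {15, 16, 17, 18, 19}, ∂A = {15, 16, 17, 19}.

Closed sets in (X, τ) are complements of opens:
  closed(X, τ) = {∅, {15, 17}, {15, 16, 17}, {15, 17, 19}, {15, 16, 17, 19}, {15, 16, 17, 18, 19}}.
int(A) = ⋃ {U ∈ τ : U ⊆ A}. Opens contained in A: ∅, {18}.
Taking the union of these: int(A) = {18}.
cl(A) = ⋂ {C closed : A ⊆ C}. Closed sets containing A: {15, 16, 17, 18, 19}.
Intersecting these: cl(A) = {15, 16, 17, 18, 19}.
∂A = cl(A) ∖ int(A) = {15, 16, 17, 18, 19} ∖ {18} = {15, 16, 17, 19}.


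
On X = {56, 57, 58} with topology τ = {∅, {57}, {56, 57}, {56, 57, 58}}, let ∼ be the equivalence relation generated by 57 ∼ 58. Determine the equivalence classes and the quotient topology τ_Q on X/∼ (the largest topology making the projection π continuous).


X/∼ = {[56], [57=58]}; |τ_Q| = 2.

Equivalence classes: [56], [57=58].
Quotient map π: X → X/∼ sends 56 ↦ [56], 57 ↦ [57=58], 58 ↦ [57=58].
For each subset V ⊆ X/∼, compute π^{-1}(V) ⊆ X and check whether π^{-1}(V) ∈ τ. V is open in τ_Q iff π^{-1}(V) ∈ τ.
  V = {}: π^{-1}(V) = ∅ ∈ τ ✓.
  V = {[56]}: π^{-1}(V) = {56} ∉ τ ✗.
  V = {[57=58]}: π^{-1}(V) = {57, 58} ∉ τ ✗.
  V = {[56], [57=58]}: π^{-1}(V) = {56, 57, 58} ∈ τ ✓.
Open sets in the quotient: τ_Q = {{}, {[56], [57=58]}} (2 elements).


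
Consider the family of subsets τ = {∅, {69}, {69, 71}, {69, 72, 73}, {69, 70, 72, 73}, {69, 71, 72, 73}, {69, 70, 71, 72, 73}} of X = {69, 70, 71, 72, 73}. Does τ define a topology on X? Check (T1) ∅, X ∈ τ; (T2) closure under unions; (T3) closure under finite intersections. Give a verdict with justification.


τ IS a topology on X.

Axiom (T1): ∅ ∈ τ? Yes; X ∈ τ? Yes.
Axiom (T2/T3): check pairwise unions and intersections of members of τ.
All pairwise intersections and unions checked — each lies in τ. Therefore τ satisfies (T1), (T2), (T3): it IS a topology on X.


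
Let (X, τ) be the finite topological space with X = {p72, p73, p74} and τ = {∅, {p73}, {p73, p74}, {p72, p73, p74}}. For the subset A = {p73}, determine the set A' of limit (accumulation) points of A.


A' = {p72, p74}

For each x ∈ X, list the open sets U ∈ τ with x ∈ U, then check whether U ∩ (A ∖ {x}) ≠ ∅ for every such U.
  x = p72: opens ∋ x are {p72, p73, p74}; each meets A ∖ {p72}, so x IS a limit point.
  x = p73: open {p73} ∋ x has {p73} ∩ (A ∖ {p73}) = ∅, so x is NOT a limit point.
  x = p74: opens ∋ x are {p73, p74}, {p72, p73, p74}; each meets A ∖ {p74}, so x IS a limit point.
Collecting: A' = {p72, p74}.


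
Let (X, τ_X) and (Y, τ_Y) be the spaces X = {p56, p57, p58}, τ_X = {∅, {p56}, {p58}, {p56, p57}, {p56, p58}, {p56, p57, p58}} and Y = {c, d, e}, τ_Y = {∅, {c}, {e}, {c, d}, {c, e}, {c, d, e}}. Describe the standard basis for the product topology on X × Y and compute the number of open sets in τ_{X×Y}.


Basis B = {∅ × ∅, {p56} × {c}, {p56} × {e}, {p58} × {c}, {p58} × {e}, {p56} × {c, d}, {p56} × {c, e}, {p56, p57} × {c}, {p56, p58} × {c}, {p56, p57} × {e}, {p56, p58} × {e}, {p58} × {c, d}, {p58} × {c, e}, {p56} × {c, d, e}, {p56, p57, p58} × {c}, {p56, p57, p58} × {e}, {p58} × {c, d, e}, {p56, p57} × {c, d}, {p56, p58} × {c, d}, {p56, p57} × {c, e}, {p56, p58} × {c, e}, {p56, p57} × {c, d, e}, {p56, p58} × {c, d, e}, {p56, p57, p58} × {c, d}, {p56, p57, p58} × {c, e}, {p56, p57, p58} × {c, d, e}}; |τ_{X×Y}| = 108.

Enumerate products U × V with U ∈ τ_X, V ∈ τ_Y (deduplicated):
  ∅ × ∅ = {} (∅)
  {p56} × {c} = {(p56,c)}
  {p56} × {e} = {(p56,e)}
  {p58} × {c} = {(p58,c)}
  {p58} × {e} = {(p58,e)}
  {p56} × {c, d} = {(p56,c), (p56,d)}
  {p56} × {c, e} = {(p56,c), (p56,e)}
  {p56, p57} × {c} = {(p56,c), (p57,c)}
  {p56, p58} × {c} = {(p56,c), (p58,c)}
  {p56, p57} × {e} = {(p56,e), (p57,e)}
  {p56, p58} × {e} = {(p56,e), (p58,e)}
  {p58} × {c, d} = {(p58,c), (p58,d)}
  {p58} × {c, e} = {(p58,c), (p58,e)}
  {p56} × {c, d, e} = {(p56,c), (p56,d), (p56,e)}
  {p56, p57, p58} × {c} = {(p56,c), (p57,c), (p58,c)}
  {p56, p57, p58} × {e} = {(p56,e), (p57,e), (p58,e)}
  {p58} × {c, d, e} = {(p58,c), (p58,d), (p58,e)}
  {p56, p57} × {c, d} = {(p56,c), (p56,d), (p57,c), (p57,d)}
  {p56, p58} × {c, d} = {(p56,c), (p56,d), (p58,c), (p58,d)}
  {p56, p57} × {c, e} = {(p56,c), (p56,e), (p57,c), (p57,e)}
  {p56, p58} × {c, e} = {(p56,c), (p56,e), (p58,c), (p58,e)}
  {p56, p57} × {c, d, e} = {(p56,c), (p56,d), (p56,e), (p57,c), (p57,d), (p57,e)}
  {p56, p58} × {c, d, e} = {(p56,c), (p56,d), (p56,e), (p58,c), (p58,d), (p58,e)}
  {p56, p57, p58} × {c, d} = {(p56,c), (p56,d), (p57,c), (p57,d), (p58,c), (p58,d)}
  {p56, p57, p58} × {c, e} = {(p56,c), (p56,e), (p57,c), (p57,e), (p58,c), (p58,e)}
  {p56, p57, p58} × {c, d, e} = {(p56,c), (p56,d), (p56,e), (p57,c), (p57,d), (p57,e), (p58,c), (p58,d), (p58,e)}
These 26 distinct sets form the basis B.
Close under arbitrary unions to get τ_{X×Y}; counting gives |τ_{X×Y}| = 108.


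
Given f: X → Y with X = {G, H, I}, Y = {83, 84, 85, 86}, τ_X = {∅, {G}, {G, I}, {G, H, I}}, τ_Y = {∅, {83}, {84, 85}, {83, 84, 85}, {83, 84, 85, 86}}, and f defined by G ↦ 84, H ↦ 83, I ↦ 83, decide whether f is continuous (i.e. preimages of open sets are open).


f is NOT continuous.

Compute f^{-1}(U) for each U ∈ τ_Y:
  U = ∅: f^{-1}(U) = ∅ ∈ τ_X ✓.
  U = {83}: f^{-1}(U) = {H, I} ∉ τ_X ✗.
  U = {84, 85}: f^{-1}(U) = {G} ∈ τ_X ✓.
  U = {83, 84, 85}: f^{-1}(U) = {G, H, I} ∈ τ_X ✓.
  U = {83, 84, 85, 86}: f^{-1}(U) = {G, H, I} ∈ τ_X ✓.
Found U = {83} with f^{-1}(U) = {H, I} not in τ_X. Therefore f is NOT continuous.


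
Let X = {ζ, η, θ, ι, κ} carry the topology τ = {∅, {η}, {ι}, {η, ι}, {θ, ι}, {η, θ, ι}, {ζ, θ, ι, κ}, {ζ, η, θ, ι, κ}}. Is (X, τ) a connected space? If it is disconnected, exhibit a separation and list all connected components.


(X, τ) is disconnected; components = [{η}, {ζ, θ, ι, κ}].

Find clopen sets (U ∈ τ with X ∖ U ∈ τ):
  U = ∅, X ∖ U = {ζ, η, θ, ι, κ} — both open, so U is clopen.
  U = {η}, X ∖ U = {ζ, θ, ι, κ} — both open, so U is clopen.
  U = {ζ, θ, ι, κ}, X ∖ U = {η} — both open, so U is clopen.
  U = {ζ, η, θ, ι, κ}, X ∖ U = ∅ — both open, so U is clopen.
Nontrivial clopen(s) exist: e.g. {ζ, θ, ι, κ}. So (X, τ) is disconnected.
Compute connected components by grouping points that agree on all clopens:
  component: {η}
  component: {ζ, θ, ι, κ}


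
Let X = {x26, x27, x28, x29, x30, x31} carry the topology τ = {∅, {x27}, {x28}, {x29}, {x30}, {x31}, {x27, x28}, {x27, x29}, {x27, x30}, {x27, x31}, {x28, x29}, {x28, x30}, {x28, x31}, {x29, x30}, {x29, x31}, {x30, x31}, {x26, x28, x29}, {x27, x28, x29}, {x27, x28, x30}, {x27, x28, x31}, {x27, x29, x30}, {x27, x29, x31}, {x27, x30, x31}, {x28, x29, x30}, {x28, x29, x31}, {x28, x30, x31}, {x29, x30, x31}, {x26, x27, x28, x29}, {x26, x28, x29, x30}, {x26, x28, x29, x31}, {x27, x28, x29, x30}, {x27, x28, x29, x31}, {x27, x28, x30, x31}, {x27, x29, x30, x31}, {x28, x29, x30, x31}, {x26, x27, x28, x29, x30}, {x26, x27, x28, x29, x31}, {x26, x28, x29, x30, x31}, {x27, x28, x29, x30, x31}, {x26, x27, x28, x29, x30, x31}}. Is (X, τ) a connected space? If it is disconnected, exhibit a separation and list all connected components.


(X, τ) is disconnected; components = [{x27}, {x30}, {x31}, {x26, x28, x29}].

Find clopen sets (U ∈ τ with X ∖ U ∈ τ):
  U = ∅, X ∖ U = {x26, x27, x28, x29, x30, x31} — both open, so U is clopen.
  U = {x27}, X ∖ U = {x26, x28, x29, x30, x31} — both open, so U is clopen.
  U = {x30}, X ∖ U = {x26, x27, x28, x29, x31} — both open, so U is clopen.
  U = {x31}, X ∖ U = {x26, x27, x28, x29, x30} — both open, so U is clopen.
  U = {x27, x30}, X ∖ U = {x26, x28, x29, x31} — both open, so U is clopen.
  U = {x27, x31}, X ∖ U = {x26, x28, x29, x30} — both open, so U is clopen.
  U = {x30, x31}, X ∖ U = {x26, x27, x28, x29} — both open, so U is clopen.
  U = {x26, x28, x29}, X ∖ U = {x27, x30, x31} — both open, so U is clopen.
  U = {x27, x30, x31}, X ∖ U = {x26, x28, x29} — both open, so U is clopen.
  U = {x26, x27, x28, x29}, X ∖ U = {x30, x31} — both open, so U is clopen.
  U = {x26, x28, x29, x30}, X ∖ U = {x27, x31} — both open, so U is clopen.
  U = {x26, x28, x29, x31}, X ∖ U = {x27, x30} — both open, so U is clopen.
  U = {x26, x27, x28, x29, x30}, X ∖ U = {x31} — both open, so U is clopen.
  U = {x26, x27, x28, x29, x31}, X ∖ U = {x30} — both open, so U is clopen.
  U = {x26, x28, x29, x30, x31}, X ∖ U = {x27} — both open, so U is clopen.
  U = {x26, x27, x28, x29, x30, x31}, X ∖ U = ∅ — both open, so U is clopen.
Nontrivial clopen(s) exist: e.g. {x31}. So (X, τ) is disconnected.
Compute connected components by grouping points that agree on all clopens:
  component: {x27}
  component: {x30}
  component: {x31}
  component: {x26, x28, x29}


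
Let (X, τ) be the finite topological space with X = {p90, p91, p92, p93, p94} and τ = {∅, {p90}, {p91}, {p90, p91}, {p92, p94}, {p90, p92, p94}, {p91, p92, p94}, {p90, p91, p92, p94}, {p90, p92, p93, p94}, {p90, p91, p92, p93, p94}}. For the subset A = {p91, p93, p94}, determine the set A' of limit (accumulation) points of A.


A' = {p92, p93}

For each x ∈ X, list the open sets U ∈ τ with x ∈ U, then check whether U ∩ (A ∖ {x}) ≠ ∅ for every such U.
  x = p90: open {p90} ∋ x has {p90} ∩ (A ∖ {p90}) = ∅, so x is NOT a limit point.
  x = p91: open {p91} ∋ x has {p91} ∩ (A ∖ {p91}) = ∅, so x is NOT a limit point.
  x = p92: opens ∋ x are {p92, p94}, {p90, p92, p94}, {p91, p92, p94}, {p90, p91, p92, p94}, {p90, p92, p93, p94}, {p90, p91, p92, p93, p94}; each meets A ∖ {p92}, so x IS a limit point.
  x = p93: opens ∋ x are {p90, p92, p93, p94}, {p90, p91, p92, p93, p94}; each meets A ∖ {p93}, so x IS a limit point.
  x = p94: open {p92, p94} ∋ x has {p92, p94} ∩ (A ∖ {p94}) = ∅, so x is NOT a limit point.
Collecting: A' = {p92, p93}.


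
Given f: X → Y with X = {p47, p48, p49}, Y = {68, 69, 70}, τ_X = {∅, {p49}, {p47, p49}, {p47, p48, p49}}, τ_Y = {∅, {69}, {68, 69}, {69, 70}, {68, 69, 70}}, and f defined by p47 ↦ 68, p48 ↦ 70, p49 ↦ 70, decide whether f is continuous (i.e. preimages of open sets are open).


f is NOT continuous.

Compute f^{-1}(U) for each U ∈ τ_Y:
  U = ∅: f^{-1}(U) = ∅ ∈ τ_X ✓.
  U = {69}: f^{-1}(U) = ∅ ∈ τ_X ✓.
  U = {68, 69}: f^{-1}(U) = {p47} ∉ τ_X ✗.
  U = {69, 70}: f^{-1}(U) = {p48, p49} ∉ τ_X ✗.
  U = {68, 69, 70}: f^{-1}(U) = {p47, p48, p49} ∈ τ_X ✓.
Found U = {68, 69} with f^{-1}(U) = {p47} not in τ_X. Therefore f is NOT continuous.


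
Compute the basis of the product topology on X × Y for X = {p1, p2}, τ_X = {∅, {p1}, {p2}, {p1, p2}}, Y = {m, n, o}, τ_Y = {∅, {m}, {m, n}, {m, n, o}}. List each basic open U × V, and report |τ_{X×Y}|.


Basis B = {∅ × ∅, {p1} × {m}, {p2} × {m}, {p1} × {m, n}, {p1, p2} × {m}, {p2} × {m, n}, {p1} × {m, n, o}, {p2} × {m, n, o}, {p1, p2} × {m, n}, {p1, p2} × {m, n, o}}; |τ_{X×Y}| = 16.

Enumerate products U × V with U ∈ τ_X, V ∈ τ_Y (deduplicated):
  ∅ × ∅ = {} (∅)
  {p1} × {m} = {(p1,m)}
  {p2} × {m} = {(p2,m)}
  {p1} × {m, n} = {(p1,m), (p1,n)}
  {p1, p2} × {m} = {(p1,m), (p2,m)}
  {p2} × {m, n} = {(p2,m), (p2,n)}
  {p1} × {m, n, o} = {(p1,m), (p1,n), (p1,o)}
  {p2} × {m, n, o} = {(p2,m), (p2,n), (p2,o)}
  {p1, p2} × {m, n} = {(p1,m), (p1,n), (p2,m), (p2,n)}
  {p1, p2} × {m, n, o} = {(p1,m), (p1,n), (p1,o), (p2,m), (p2,n), (p2,o)}
These 10 distinct sets form the basis B.
Close under arbitrary unions to get τ_{X×Y}; counting gives |τ_{X×Y}| = 16.


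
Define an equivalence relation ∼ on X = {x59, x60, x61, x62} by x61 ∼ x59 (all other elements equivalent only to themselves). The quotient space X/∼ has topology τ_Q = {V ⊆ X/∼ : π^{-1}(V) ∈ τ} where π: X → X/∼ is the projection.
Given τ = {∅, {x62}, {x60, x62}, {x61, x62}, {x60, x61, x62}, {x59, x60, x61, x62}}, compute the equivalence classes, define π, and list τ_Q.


X/∼ = {[x59=x61], [x60], [x62]}; |τ_Q| = 4.

Equivalence classes: [x59=x61], [x60], [x62].
Quotient map π: X → X/∼ sends x59 ↦ [x59=x61], x60 ↦ [x60], x61 ↦ [x59=x61], x62 ↦ [x62].
For each subset V ⊆ X/∼, compute π^{-1}(V) ⊆ X and check whether π^{-1}(V) ∈ τ. V is open in τ_Q iff π^{-1}(V) ∈ τ.
  V = {}: π^{-1}(V) = ∅ ∈ τ ✓.
  V = {[x59=x61]}: π^{-1}(V) = {x59, x61} ∉ τ ✗.
  V = {[x60]}: π^{-1}(V) = {x60} ∉ τ ✗.
  V = {[x59=x61], [x60]}: π^{-1}(V) = {x59, x60, x61} ∉ τ ✗.
  V = {[x62]}: π^{-1}(V) = {x62} ∈ τ ✓.
  V = {[x59=x61], [x62]}: π^{-1}(V) = {x59, x61, x62} ∉ τ ✗.
  V = {[x60], [x62]}: π^{-1}(V) = {x60, x62} ∈ τ ✓.
  V = {[x59=x61], [x60], [x62]}: π^{-1}(V) = {x59, x60, x61, x62} ∈ τ ✓.
Open sets in the quotient: τ_Q = {{}, {[x62]}, {[x60], [x62]}, {[x59=x61], [x60], [x62]}} (4 elements).


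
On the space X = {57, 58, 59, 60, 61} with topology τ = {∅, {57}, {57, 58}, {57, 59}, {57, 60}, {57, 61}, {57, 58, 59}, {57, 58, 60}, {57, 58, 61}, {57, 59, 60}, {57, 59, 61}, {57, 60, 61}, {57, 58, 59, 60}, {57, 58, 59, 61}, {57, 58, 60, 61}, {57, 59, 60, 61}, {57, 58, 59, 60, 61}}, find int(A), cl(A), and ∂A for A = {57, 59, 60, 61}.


int(A) = {57, 59, 60, 61}, cl(A) = {57, 58, 59, 60, 61}, ∂A = {58}.

Closed sets in (X, τ) are complements of opens:
  closed(X, τ) = {∅, {58}, {59}, {60}, {61}, {58, 59}, {58, 60}, {58, 61}, {59, 60}, {59, 61}, {60, 61}, {58, 59, 60}, {58, 59, 61}, {58, 60, 61}, {59, 60, 61}, {58, 59, 60, 61}, {57, 58, 59, 60, 61}}.
int(A) = ⋃ {U ∈ τ : U ⊆ A}. Opens contained in A: ∅, {57}, {57, 59}, {57, 60}, {57, 61}, {57, 59, 60}, {57, 59, 61}, {57, 60, 61}, {57, 59, 60, 61}.
Taking the union of these: int(A) = {57, 59, 60, 61}.
cl(A) = ⋂ {C closed : A ⊆ C}. Closed sets containing A: {57, 58, 59, 60, 61}.
Intersecting these: cl(A) = {57, 58, 59, 60, 61}.
∂A = cl(A) ∖ int(A) = {57, 58, 59, 60, 61} ∖ {57, 59, 60, 61} = {58}.


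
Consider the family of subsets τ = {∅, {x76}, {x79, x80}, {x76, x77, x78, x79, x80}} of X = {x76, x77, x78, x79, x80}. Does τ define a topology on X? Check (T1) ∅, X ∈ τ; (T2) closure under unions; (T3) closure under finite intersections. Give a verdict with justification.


τ is NOT a topology on X.

Axiom (T1): ∅ ∈ τ? Yes; X ∈ τ? Yes.
Axiom (T2/T3): check pairwise unions and intersections of members of τ.
Counterexample for (T2): {x76} ∪ {x79, x80} = {x76, x79, x80} ∉ τ. Therefore τ is NOT a topology.


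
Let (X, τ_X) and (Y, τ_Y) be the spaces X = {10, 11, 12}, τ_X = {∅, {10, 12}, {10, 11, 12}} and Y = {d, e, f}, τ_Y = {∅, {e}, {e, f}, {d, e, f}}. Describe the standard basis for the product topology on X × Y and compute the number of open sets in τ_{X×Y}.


Basis B = {∅ × ∅, {10, 12} × {e}, {10, 11, 12} × {e}, {10, 12} × {e, f}, {10, 12} × {d, e, f}, {10, 11, 12} × {e, f}, {10, 11, 12} × {d, e, f}}; |τ_{X×Y}| = 10.

Enumerate products U × V with U ∈ τ_X, V ∈ τ_Y (deduplicated):
  ∅ × ∅ = {} (∅)
  {10, 12} × {e} = {(10,e), (12,e)}
  {10, 11, 12} × {e} = {(10,e), (11,e), (12,e)}
  {10, 12} × {e, f} = {(10,e), (10,f), (12,e), (12,f)}
  {10, 12} × {d, e, f} = {(10,d), (10,e), (10,f), (12,d), (12,e), (12,f)}
  {10, 11, 12} × {e, f} = {(10,e), (10,f), (11,e), (11,f), (12,e), (12,f)}
  {10, 11, 12} × {d, e, f} = {(10,d), (10,e), (10,f), (11,d), (11,e), (11,f), (12,d), (12,e), (12,f)}
These 7 distinct sets form the basis B.
Close under arbitrary unions to get τ_{X×Y}; counting gives |τ_{X×Y}| = 10.


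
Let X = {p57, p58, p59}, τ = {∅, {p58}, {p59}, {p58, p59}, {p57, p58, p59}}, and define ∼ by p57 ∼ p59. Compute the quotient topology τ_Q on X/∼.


X/∼ = {[p57=p59], [p58]}; |τ_Q| = 3.

Equivalence classes: [p57=p59], [p58].
Quotient map π: X → X/∼ sends p57 ↦ [p57=p59], p58 ↦ [p58], p59 ↦ [p57=p59].
For each subset V ⊆ X/∼, compute π^{-1}(V) ⊆ X and check whether π^{-1}(V) ∈ τ. V is open in τ_Q iff π^{-1}(V) ∈ τ.
  V = {}: π^{-1}(V) = ∅ ∈ τ ✓.
  V = {[p57=p59]}: π^{-1}(V) = {p57, p59} ∉ τ ✗.
  V = {[p58]}: π^{-1}(V) = {p58} ∈ τ ✓.
  V = {[p57=p59], [p58]}: π^{-1}(V) = {p57, p58, p59} ∈ τ ✓.
Open sets in the quotient: τ_Q = {{}, {[p58]}, {[p57=p59], [p58]}} (3 elements).


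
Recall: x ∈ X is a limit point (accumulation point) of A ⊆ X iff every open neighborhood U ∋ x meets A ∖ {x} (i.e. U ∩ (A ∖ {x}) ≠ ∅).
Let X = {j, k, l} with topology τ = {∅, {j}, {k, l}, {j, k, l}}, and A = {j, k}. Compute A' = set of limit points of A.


A' = {l}

For each x ∈ X, list the open sets U ∈ τ with x ∈ U, then check whether U ∩ (A ∖ {x}) ≠ ∅ for every such U.
  x = j: open {j} ∋ x has {j} ∩ (A ∖ {j}) = ∅, so x is NOT a limit point.
  x = k: open {k, l} ∋ x has {k, l} ∩ (A ∖ {k}) = ∅, so x is NOT a limit point.
  x = l: opens ∋ x are {k, l}, {j, k, l}; each meets A ∖ {l}, so x IS a limit point.
Collecting: A' = {l}.


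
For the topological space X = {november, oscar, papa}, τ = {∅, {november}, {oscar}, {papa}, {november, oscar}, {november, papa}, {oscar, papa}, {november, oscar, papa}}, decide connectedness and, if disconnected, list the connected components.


(X, τ) is disconnected; components = [{november}, {oscar}, {papa}].

Find clopen sets (U ∈ τ with X ∖ U ∈ τ):
  U = ∅, X ∖ U = {november, oscar, papa} — both open, so U is clopen.
  U = {november}, X ∖ U = {oscar, papa} — both open, so U is clopen.
  U = {oscar}, X ∖ U = {november, papa} — both open, so U is clopen.
  U = {papa}, X ∖ U = {november, oscar} — both open, so U is clopen.
  U = {november, oscar}, X ∖ U = {papa} — both open, so U is clopen.
  U = {november, papa}, X ∖ U = {oscar} — both open, so U is clopen.
  U = {oscar, papa}, X ∖ U = {november} — both open, so U is clopen.
  U = {november, oscar, papa}, X ∖ U = ∅ — both open, so U is clopen.
Nontrivial clopen(s) exist: e.g. {oscar, papa}. So (X, τ) is disconnected.
Compute connected components by grouping points that agree on all clopens:
  component: {november}
  component: {oscar}
  component: {papa}


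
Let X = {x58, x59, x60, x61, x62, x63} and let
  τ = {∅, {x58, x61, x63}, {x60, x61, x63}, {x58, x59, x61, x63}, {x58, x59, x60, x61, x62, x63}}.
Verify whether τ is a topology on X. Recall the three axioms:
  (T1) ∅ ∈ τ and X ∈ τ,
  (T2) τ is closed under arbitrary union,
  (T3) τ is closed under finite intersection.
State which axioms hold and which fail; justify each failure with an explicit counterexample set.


τ is NOT a topology on X.

Axiom (T1): ∅ ∈ τ? Yes; X ∈ τ? Yes.
Axiom (T2/T3): check pairwise unions and intersections of members of τ.
Counterexample for (T3): {x58, x61, x63} ∩ {x60, x61, x63} = {x61, x63} ∉ τ. Therefore τ is NOT a topology.


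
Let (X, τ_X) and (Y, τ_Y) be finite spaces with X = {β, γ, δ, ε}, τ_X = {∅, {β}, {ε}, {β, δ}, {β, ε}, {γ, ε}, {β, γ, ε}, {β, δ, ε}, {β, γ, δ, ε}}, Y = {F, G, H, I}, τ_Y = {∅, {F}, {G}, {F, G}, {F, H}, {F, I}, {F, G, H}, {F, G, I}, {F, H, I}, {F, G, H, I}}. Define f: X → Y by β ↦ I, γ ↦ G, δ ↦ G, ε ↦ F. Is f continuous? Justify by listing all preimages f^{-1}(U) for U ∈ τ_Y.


f is NOT continuous.

Compute f^{-1}(U) for each U ∈ τ_Y:
  U = ∅: f^{-1}(U) = ∅ ∈ τ_X ✓.
  U = {F}: f^{-1}(U) = {ε} ∈ τ_X ✓.
  U = {G}: f^{-1}(U) = {γ, δ} ∉ τ_X ✗.
  U = {F, G}: f^{-1}(U) = {γ, δ, ε} ∉ τ_X ✗.
  U = {F, H}: f^{-1}(U) = {ε} ∈ τ_X ✓.
  U = {F, I}: f^{-1}(U) = {β, ε} ∈ τ_X ✓.
  U = {F, G, H}: f^{-1}(U) = {γ, δ, ε} ∉ τ_X ✗.
  U = {F, G, I}: f^{-1}(U) = {β, γ, δ, ε} ∈ τ_X ✓.
  U = {F, H, I}: f^{-1}(U) = {β, ε} ∈ τ_X ✓.
  U = {F, G, H, I}: f^{-1}(U) = {β, γ, δ, ε} ∈ τ_X ✓.
Found U = {G} with f^{-1}(U) = {γ, δ} not in τ_X. Therefore f is NOT continuous.


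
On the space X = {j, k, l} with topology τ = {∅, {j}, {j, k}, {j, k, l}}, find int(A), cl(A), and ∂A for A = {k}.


int(A) = ∅, cl(A) = {k, l}, ∂A = {k, l}.

Closed sets in (X, τ) are complements of opens:
  closed(X, τ) = {∅, {l}, {k, l}, {j, k, l}}.
int(A) = ⋃ {U ∈ τ : U ⊆ A}. Opens contained in A: ∅.
Taking the union of these: int(A) = ∅.
cl(A) = ⋂ {C closed : A ⊆ C}. Closed sets containing A: {k, l}, {j, k, l}.
Intersecting these: cl(A) = {k, l}.
∂A = cl(A) ∖ int(A) = {k, l} ∖ ∅ = {k, l}.


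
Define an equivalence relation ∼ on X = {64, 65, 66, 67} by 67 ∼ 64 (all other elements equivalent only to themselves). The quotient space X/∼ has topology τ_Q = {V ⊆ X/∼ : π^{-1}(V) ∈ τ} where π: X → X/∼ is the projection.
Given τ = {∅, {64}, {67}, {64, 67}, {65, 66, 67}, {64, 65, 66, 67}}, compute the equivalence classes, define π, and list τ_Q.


X/∼ = {[64=67], [65], [66]}; |τ_Q| = 3.

Equivalence classes: [64=67], [65], [66].
Quotient map π: X → X/∼ sends 64 ↦ [64=67], 65 ↦ [65], 66 ↦ [66], 67 ↦ [64=67].
For each subset V ⊆ X/∼, compute π^{-1}(V) ⊆ X and check whether π^{-1}(V) ∈ τ. V is open in τ_Q iff π^{-1}(V) ∈ τ.
  V = {}: π^{-1}(V) = ∅ ∈ τ ✓.
  V = {[64=67]}: π^{-1}(V) = {64, 67} ∈ τ ✓.
  V = {[65]}: π^{-1}(V) = {65} ∉ τ ✗.
  V = {[64=67], [65]}: π^{-1}(V) = {64, 65, 67} ∉ τ ✗.
  V = {[66]}: π^{-1}(V) = {66} ∉ τ ✗.
  V = {[64=67], [66]}: π^{-1}(V) = {64, 66, 67} ∉ τ ✗.
  V = {[65], [66]}: π^{-1}(V) = {65, 66} ∉ τ ✗.
  V = {[64=67], [65], [66]}: π^{-1}(V) = {64, 65, 66, 67} ∈ τ ✓.
Open sets in the quotient: τ_Q = {{}, {[64=67]}, {[64=67], [65], [66]}} (3 elements).


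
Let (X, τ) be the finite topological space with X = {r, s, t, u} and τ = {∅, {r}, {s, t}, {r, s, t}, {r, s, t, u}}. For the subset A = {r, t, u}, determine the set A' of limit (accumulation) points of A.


A' = {s, u}

For each x ∈ X, list the open sets U ∈ τ with x ∈ U, then check whether U ∩ (A ∖ {x}) ≠ ∅ for every such U.
  x = r: open {r} ∋ x has {r} ∩ (A ∖ {r}) = ∅, so x is NOT a limit point.
  x = s: opens ∋ x are {s, t}, {r, s, t}, {r, s, t, u}; each meets A ∖ {s}, so x IS a limit point.
  x = t: open {s, t} ∋ x has {s, t} ∩ (A ∖ {t}) = ∅, so x is NOT a limit point.
  x = u: opens ∋ x are {r, s, t, u}; each meets A ∖ {u}, so x IS a limit point.
Collecting: A' = {s, u}.


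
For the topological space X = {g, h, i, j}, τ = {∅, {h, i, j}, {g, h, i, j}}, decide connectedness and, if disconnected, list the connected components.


(X, τ) is connected.

Find clopen sets (U ∈ τ with X ∖ U ∈ τ):
  U = ∅, X ∖ U = {g, h, i, j} — both open, so U is clopen.
  U = {g, h, i, j}, X ∖ U = ∅ — both open, so U is clopen.
Only trivial clopens (∅ and X) exist, so (X, τ) is connected.
Compute connected components by grouping points that agree on all clopens:
  component: {g, h, i, j}


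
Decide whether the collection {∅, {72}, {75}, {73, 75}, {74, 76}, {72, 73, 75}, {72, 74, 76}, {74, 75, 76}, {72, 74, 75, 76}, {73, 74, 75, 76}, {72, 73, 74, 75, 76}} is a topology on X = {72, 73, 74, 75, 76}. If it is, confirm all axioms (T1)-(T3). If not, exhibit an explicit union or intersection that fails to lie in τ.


τ is NOT a topology on X.

Axiom (T1): ∅ ∈ τ? Yes; X ∈ τ? Yes.
Axiom (T2/T3): check pairwise unions and intersections of members of τ.
Counterexample for (T2): {72} ∪ {75} = {72, 75} ∉ τ. Therefore τ is NOT a topology.


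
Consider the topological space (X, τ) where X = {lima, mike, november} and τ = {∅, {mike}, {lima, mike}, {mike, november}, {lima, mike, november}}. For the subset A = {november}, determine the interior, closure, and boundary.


int(A) = ∅, cl(A) = {november}, ∂A = {november}.

Closed sets in (X, τ) are complements of opens:
  closed(X, τ) = {∅, {lima}, {november}, {lima, november}, {lima, mike, november}}.
int(A) = ⋃ {U ∈ τ : U ⊆ A}. Opens contained in A: ∅.
Taking the union of these: int(A) = ∅.
cl(A) = ⋂ {C closed : A ⊆ C}. Closed sets containing A: {november}, {lima, november}, {lima, mike, november}.
Intersecting these: cl(A) = {november}.
∂A = cl(A) ∖ int(A) = {november} ∖ ∅ = {november}.
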